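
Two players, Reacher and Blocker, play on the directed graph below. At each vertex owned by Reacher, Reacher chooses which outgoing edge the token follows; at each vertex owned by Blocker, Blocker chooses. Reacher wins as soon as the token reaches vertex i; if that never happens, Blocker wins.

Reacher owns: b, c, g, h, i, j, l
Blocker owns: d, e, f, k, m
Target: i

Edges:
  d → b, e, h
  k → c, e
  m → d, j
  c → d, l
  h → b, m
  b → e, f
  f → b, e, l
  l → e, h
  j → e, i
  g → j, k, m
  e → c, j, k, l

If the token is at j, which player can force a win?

Reacher

A0 = {i}
A1: add {j} — j (Reacher) has j→i.
j ∈ A1, so Reacher can force the target.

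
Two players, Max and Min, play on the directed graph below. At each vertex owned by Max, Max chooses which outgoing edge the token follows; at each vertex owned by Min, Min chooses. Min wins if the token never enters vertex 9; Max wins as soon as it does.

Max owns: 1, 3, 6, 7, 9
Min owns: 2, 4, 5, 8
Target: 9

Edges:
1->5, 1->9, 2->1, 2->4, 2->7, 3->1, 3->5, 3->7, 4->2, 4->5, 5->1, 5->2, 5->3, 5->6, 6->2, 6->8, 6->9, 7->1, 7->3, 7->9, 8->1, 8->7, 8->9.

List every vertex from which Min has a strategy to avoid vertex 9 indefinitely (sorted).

A0 = {9}
A1: add {1, 6, 7} — 1 (Max) has 1→9; 6 (Max) has 6→9; 7 (Max) has 7→9.
A2: add {3, 8} — 3 (Max) has 3→1; 8 (Min): all of {1, 7, 9} already in.
A3 = A2; e.g. 2 (Min) can still go to 4. Fixed point.
Max's attractor = {1, 3, 6, 7, 8, 9}; Min avoids the target exactly from the complement.

2, 4, 5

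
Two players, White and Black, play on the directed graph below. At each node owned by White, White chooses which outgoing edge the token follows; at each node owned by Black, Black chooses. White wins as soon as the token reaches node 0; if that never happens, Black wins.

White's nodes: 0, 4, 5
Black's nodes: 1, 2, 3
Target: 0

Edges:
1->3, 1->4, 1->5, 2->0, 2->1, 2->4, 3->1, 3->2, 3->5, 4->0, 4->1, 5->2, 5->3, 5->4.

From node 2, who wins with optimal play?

A0 = {0}
A1: add {4} — 4 (White) has 4→0.
A2: add {5} — 5 (White) has 5→4.
A3 = A2; e.g. 1 (Black) can still go to 3. Fixed point.
2 never enters the attractor, so Black can avoid the target forever.

Black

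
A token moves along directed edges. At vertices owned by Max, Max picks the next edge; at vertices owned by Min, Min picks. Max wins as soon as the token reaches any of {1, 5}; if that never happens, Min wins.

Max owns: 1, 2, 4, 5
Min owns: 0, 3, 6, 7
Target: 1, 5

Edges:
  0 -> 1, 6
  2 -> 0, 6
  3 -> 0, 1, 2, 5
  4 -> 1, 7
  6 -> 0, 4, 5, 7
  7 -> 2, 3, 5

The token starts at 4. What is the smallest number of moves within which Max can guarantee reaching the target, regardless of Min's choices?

1

A0 = {1, 5}
A1: add {4} — 4 (Max) has 4→1.
A2 = A1; e.g. 0 (Min) can still go to 6. Fixed point.
4 enters the attractor at level 1, so Max can force the target in 1 move from there.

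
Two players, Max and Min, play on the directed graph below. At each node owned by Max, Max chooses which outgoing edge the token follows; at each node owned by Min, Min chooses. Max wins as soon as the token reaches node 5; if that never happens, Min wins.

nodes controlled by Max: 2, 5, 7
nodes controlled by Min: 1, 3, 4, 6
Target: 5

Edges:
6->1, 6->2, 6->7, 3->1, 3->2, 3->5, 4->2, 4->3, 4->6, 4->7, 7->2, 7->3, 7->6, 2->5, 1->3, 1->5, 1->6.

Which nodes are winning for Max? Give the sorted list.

2, 5, 7

A0 = {5}
A1: add {2} — 2 (Max) has 2→5.
A2: add {7} — 7 (Max) has 7→2.
A3 = A2; e.g. 1 (Min) can still go to 3. Fixed point.
Max's winning region = {2, 5, 7}.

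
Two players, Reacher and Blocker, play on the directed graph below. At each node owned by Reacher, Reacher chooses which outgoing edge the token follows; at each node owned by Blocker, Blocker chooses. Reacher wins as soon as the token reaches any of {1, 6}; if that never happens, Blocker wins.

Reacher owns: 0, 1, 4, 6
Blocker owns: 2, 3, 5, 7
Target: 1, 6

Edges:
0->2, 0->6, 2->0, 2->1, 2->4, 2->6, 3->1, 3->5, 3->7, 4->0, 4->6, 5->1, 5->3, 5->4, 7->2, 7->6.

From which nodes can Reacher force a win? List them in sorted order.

A0 = {1, 6}
A1: add {0, 4} — 0 (Reacher) has 0→6; 4 (Reacher) has 4→6.
A2: add {2} — 2 (Blocker): all of {0, 1, 4, 6} already in.
A3: add {7} — 7 (Blocker): all of {2, 6} already in.
A4 = A3; e.g. 3 (Blocker) can still go to 5. Fixed point.
Reacher's winning region = {0, 1, 2, 4, 6, 7}.

0, 1, 2, 4, 6, 7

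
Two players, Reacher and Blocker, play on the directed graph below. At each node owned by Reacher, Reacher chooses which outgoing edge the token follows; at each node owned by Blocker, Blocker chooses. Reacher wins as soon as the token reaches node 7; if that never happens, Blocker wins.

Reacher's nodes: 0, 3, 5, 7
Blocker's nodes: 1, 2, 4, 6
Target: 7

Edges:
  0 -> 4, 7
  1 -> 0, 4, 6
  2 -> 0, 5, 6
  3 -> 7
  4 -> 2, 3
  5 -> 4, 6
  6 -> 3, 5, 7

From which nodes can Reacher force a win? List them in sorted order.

A0 = {7}
A1: add {0, 3} — 0 (Reacher) has 0→7; 3 (Reacher) has 3→7.
A2 = A1; e.g. 1 (Blocker) can still go to 4. Fixed point.
Reacher's winning region = {0, 3, 7}.

0, 3, 7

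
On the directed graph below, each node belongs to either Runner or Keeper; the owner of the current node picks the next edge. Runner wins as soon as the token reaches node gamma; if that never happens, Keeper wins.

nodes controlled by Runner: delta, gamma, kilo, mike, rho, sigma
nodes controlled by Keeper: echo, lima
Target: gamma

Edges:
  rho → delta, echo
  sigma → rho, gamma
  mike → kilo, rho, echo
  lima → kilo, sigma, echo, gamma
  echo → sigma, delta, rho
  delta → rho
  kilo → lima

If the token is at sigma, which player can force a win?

A0 = {gamma}
A1: add {sigma} — sigma (Runner) has sigma→gamma.
A2 = A1; e.g. kilo (Runner) has no edge into A1. Fixed point.
sigma ∈ A1, so Runner can force the target.

Runner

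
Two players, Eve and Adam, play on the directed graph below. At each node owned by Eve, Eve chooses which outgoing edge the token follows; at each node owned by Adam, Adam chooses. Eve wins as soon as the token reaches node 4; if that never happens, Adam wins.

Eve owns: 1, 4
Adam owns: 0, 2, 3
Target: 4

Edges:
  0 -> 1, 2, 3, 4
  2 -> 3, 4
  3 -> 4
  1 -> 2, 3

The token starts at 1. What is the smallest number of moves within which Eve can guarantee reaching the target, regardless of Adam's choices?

2

A0 = {4}
A1: add {3} — 3 (Adam): all of {4} already in.
A2: add {1, 2} — 1 (Eve) has 1→3; 2 (Adam): all of {3, 4} already in.
1 enters the attractor at level 2, so Eve can force the target in 2 moves from there.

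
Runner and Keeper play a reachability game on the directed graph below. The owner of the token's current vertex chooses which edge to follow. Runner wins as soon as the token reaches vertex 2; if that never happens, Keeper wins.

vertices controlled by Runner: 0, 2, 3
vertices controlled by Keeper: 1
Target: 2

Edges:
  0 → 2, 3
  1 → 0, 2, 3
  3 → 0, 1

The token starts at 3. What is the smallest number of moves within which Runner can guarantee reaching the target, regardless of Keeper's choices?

A0 = {2}
A1: add {0} — 0 (Runner) has 0→2.
A2: add {3} — 3 (Runner) has 3→0.
3 enters the attractor at level 2, so Runner can force the target in 2 moves from there.

2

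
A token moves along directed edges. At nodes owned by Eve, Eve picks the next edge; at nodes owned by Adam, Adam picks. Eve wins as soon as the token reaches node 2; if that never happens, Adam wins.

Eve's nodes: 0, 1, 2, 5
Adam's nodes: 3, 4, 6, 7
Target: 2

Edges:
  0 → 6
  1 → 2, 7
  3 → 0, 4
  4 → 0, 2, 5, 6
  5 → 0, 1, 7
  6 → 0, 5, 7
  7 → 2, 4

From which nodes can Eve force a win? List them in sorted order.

A0 = {2}
A1: add {1} — 1 (Eve) has 1→2.
A2: add {5} — 5 (Eve) has 5→1.
A3 = A2; e.g. 0 (Eve) has no edge into A2. Fixed point.
Eve's winning region = {1, 2, 5}.

1, 2, 5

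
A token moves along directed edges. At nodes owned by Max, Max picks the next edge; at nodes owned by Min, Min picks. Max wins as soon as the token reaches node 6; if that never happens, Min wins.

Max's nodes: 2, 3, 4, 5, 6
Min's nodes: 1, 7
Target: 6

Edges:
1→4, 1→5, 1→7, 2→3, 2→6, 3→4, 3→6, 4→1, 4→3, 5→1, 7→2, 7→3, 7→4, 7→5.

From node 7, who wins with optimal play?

A0 = {6}
A1: add {2, 3} — 2 (Max) has 2→6; 3 (Max) has 3→6.
A2: add {4} — 4 (Max) has 4→3.
A3 = A2; e.g. 1 (Min) can still go to 5. Fixed point.
7 never enters the attractor, so Min can avoid the target forever.

Min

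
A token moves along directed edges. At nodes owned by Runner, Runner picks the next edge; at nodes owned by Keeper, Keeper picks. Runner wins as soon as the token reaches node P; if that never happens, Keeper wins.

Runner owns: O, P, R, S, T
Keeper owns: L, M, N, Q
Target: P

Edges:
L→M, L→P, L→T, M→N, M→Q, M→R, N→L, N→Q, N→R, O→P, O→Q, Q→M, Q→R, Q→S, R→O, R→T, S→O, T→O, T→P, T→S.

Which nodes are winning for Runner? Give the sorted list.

O, P, R, S, T

A0 = {P}
A1: add {O, T} — O (Runner) has O→P; T (Runner) has T→P.
A2: add {R, S} — R (Runner) has R→O; S (Runner) has S→O.
A3 = A2; e.g. L (Keeper) can still go to M. Fixed point.
Runner's winning region = {O, P, R, S, T}.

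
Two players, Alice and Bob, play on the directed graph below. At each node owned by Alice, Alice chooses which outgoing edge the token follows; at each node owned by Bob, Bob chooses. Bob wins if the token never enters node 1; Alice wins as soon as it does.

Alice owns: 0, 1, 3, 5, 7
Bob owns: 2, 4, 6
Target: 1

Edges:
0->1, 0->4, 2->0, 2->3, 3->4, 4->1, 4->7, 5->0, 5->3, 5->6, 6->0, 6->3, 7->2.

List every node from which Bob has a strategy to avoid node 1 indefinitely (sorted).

A0 = {1}
A1: add {0} — 0 (Alice) has 0→1.
A2: add {5} — 5 (Alice) has 5→0.
A3 = A2; e.g. 2 (Bob) can still go to 3. Fixed point.
Alice's attractor = {0, 1, 5}; Bob avoids the target exactly from the complement.

2, 3, 4, 6, 7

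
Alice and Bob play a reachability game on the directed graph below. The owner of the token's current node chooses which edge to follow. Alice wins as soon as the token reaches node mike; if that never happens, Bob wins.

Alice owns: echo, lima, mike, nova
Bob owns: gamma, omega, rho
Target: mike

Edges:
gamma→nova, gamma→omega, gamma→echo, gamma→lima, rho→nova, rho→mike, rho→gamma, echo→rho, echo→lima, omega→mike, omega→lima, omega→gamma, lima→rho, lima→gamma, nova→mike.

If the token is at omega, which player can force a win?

Bob

A0 = {mike}
A1: add {nova} — nova (Alice) has nova→mike.
A2 = A1; e.g. omega (Bob) can still go to lima. Fixed point.
omega never enters the attractor, so Bob can avoid the target forever.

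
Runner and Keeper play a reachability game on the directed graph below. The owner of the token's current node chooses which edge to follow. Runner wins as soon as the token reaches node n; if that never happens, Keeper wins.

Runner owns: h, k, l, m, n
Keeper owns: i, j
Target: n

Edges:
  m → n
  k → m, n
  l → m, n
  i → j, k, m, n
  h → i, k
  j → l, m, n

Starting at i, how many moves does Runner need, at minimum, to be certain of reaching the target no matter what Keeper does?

A0 = {n}
A1: add {k, l, m} — k (Runner) has k→n; l (Runner) has l→n; m (Runner) has m→n.
A2: add {h, j} — h (Runner) has h→k; j (Keeper): all of {l, m, n} already in.
A3: add {i} — i (Keeper): all of {j, k, m, n} already in.
A3 = all vertices. Fixed point.
i enters the attractor at level 3, so Runner can force the target in 3 moves from there.

3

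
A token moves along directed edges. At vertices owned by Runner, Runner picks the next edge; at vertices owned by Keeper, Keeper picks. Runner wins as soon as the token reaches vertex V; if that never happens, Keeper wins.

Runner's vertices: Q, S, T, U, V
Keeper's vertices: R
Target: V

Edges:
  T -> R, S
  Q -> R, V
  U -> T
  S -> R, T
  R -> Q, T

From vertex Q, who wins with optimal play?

A0 = {V}
A1: add {Q} — Q (Runner) has Q→V.
A2 = A1; e.g. R (Keeper) can still go to T. Fixed point.
Q ∈ A1, so Runner can force the target.

Runner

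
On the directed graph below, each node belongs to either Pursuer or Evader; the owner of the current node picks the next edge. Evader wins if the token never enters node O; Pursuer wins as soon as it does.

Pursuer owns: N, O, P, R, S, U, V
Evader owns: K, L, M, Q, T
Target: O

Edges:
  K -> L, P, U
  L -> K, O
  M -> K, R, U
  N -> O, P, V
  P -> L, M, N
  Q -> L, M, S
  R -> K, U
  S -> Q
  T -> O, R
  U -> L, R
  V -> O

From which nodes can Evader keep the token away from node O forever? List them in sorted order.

K, L, M, Q, R, S, T, U

A0 = {O}
A1: add {N, V} — N (Pursuer) has N→O; V (Pursuer) has V→O.
A2: add {P} — P (Pursuer) has P→N.
A3 = A2; e.g. K (Evader) can still go to L. Fixed point.
Pursuer's attractor = {N, O, P, V}; Evader avoids the target exactly from the complement.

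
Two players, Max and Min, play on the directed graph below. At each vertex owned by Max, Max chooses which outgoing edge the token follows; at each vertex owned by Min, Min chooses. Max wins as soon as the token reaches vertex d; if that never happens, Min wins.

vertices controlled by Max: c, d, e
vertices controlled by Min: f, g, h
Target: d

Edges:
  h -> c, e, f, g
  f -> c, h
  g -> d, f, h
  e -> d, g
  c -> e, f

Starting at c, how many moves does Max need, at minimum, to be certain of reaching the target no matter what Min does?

2

A0 = {d}
A1: add {e} — e (Max) has e→d.
A2: add {c} — c (Max) has c→e.
A3 = A2; e.g. f (Min) can still go to h. Fixed point.
c enters the attractor at level 2, so Max can force the target in 2 moves from there.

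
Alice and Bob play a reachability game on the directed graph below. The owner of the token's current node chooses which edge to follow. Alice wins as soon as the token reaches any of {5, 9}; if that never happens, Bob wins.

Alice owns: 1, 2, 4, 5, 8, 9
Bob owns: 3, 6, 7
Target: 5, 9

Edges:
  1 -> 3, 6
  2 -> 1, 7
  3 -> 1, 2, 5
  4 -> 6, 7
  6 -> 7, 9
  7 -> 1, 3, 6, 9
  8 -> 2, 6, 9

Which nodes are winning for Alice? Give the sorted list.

A0 = {5, 9}
A1: add {8} — 8 (Alice) has 8→9.
A2 = A1; e.g. 1 (Alice) has no edge into A1. Fixed point.
Alice's winning region = {5, 8, 9}.

5, 8, 9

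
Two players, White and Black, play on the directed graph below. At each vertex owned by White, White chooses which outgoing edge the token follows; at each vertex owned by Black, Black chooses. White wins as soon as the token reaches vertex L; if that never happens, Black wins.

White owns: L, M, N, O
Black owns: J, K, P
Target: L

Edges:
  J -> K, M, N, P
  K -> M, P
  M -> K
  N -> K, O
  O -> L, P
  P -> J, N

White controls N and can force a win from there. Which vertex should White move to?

O

A0 = {L}
A1: add {O} — O (White) has O→L.
A2: add {N} — N (White) has N→O.
A3 = A2; e.g. J (Black) can still go to K. Fixed point.
From N, successor O is in the attractor (rank 1); the other successor K is not.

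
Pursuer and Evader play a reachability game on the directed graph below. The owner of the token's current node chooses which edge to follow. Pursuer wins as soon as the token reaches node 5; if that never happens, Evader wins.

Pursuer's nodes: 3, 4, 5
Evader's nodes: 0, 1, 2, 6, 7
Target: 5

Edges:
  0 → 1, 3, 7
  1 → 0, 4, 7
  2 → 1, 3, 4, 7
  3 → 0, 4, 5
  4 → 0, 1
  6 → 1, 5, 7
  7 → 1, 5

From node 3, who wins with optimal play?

Pursuer

A0 = {5}
A1: add {3} — 3 (Pursuer) has 3→5.
A2 = A1; e.g. 0 (Evader) can still go to 1. Fixed point.
3 ∈ A1, so Pursuer can force the target.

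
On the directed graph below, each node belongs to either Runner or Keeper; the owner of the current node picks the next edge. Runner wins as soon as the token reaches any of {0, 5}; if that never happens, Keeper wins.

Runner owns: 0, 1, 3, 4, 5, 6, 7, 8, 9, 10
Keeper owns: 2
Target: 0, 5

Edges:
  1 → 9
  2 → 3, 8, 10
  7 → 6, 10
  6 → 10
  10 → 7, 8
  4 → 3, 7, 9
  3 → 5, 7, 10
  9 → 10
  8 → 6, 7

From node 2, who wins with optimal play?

Keeper

A0 = {0, 5}
A1: add {3} — 3 (Runner) has 3→5.
A2: add {4} — 4 (Runner) has 4→3.
A3 = A2; e.g. 1 (Runner) has no edge into A2. Fixed point.
2 never enters the attractor, so Keeper can avoid the target forever.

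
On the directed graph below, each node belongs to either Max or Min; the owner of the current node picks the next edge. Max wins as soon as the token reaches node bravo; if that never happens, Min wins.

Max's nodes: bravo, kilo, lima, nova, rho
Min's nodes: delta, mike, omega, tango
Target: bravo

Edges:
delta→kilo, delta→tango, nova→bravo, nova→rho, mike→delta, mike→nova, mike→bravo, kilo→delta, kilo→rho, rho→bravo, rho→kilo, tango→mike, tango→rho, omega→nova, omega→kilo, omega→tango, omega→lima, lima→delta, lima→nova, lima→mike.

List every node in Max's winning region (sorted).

A0 = {bravo}
A1: add {nova, rho} — nova (Max) has nova→bravo; rho (Max) has rho→bravo.
A2: add {kilo, lima} — kilo (Max) has kilo→rho; lima (Max) has lima→nova.
A3 = A2; e.g. delta (Min) can still go to tango. Fixed point.
Max's winning region = {bravo, kilo, lima, nova, rho}.

bravo, kilo, lima, nova, rho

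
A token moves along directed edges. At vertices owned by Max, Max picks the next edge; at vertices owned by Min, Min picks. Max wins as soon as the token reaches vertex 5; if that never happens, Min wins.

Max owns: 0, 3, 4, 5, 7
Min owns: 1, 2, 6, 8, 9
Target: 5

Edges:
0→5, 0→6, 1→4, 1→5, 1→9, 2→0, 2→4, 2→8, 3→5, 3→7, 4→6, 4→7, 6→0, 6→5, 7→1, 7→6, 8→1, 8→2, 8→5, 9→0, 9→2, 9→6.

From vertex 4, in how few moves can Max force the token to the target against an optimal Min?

3

A0 = {5}
A1: add {0, 3} — 0 (Max) has 0→5; 3 (Max) has 3→5.
A2: add {6} — 6 (Min): all of {0, 5} already in.
A3: add {4, 7} — 4 (Max) has 4→6; 7 (Max) has 7→6.
A4 = A3; e.g. 1 (Min) can still go to 9. Fixed point.
4 enters the attractor at level 3, so Max can force the target in 3 moves from there.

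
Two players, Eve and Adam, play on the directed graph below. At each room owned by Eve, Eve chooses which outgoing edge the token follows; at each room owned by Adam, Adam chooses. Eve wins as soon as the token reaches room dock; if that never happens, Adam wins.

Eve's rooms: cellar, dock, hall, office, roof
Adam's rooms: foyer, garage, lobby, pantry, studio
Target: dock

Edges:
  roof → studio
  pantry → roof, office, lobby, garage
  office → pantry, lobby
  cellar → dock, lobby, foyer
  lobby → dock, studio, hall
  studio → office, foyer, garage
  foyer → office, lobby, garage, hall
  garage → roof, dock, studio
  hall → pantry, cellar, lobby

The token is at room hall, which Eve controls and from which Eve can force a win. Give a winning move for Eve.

cellar

A0 = {dock}
A1: add {cellar} — cellar (Eve) has cellar→dock.
A2: add {hall} — hall (Eve) has hall→cellar.
A3 = A2; e.g. roof (Eve) has no edge into A2. Fixed point.
From hall, successor cellar is in the attractor (rank 1); the other successors lobby, pantry are not.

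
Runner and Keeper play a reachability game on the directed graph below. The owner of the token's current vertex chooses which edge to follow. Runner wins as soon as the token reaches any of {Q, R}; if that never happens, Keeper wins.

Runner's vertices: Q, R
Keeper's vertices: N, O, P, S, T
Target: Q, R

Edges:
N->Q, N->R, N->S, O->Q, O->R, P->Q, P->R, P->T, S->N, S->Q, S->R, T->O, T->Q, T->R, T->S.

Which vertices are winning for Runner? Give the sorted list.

O, Q, R

A0 = {Q, R}
A1: add {O} — O (Keeper): all of {Q, R} already in.
A2 = A1; e.g. N (Keeper) can still go to S. Fixed point.
Runner's winning region = {O, Q, R}.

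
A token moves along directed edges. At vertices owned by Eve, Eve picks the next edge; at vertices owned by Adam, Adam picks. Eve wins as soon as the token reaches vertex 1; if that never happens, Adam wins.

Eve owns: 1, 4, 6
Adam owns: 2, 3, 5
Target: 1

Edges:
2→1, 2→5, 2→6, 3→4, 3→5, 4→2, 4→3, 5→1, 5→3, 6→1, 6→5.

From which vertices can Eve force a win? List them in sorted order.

A0 = {1}
A1: add {6} — 6 (Eve) has 6→1.
A2 = A1; e.g. 2 (Adam) can still go to 5. Fixed point.
Eve's winning region = {1, 6}.

1, 6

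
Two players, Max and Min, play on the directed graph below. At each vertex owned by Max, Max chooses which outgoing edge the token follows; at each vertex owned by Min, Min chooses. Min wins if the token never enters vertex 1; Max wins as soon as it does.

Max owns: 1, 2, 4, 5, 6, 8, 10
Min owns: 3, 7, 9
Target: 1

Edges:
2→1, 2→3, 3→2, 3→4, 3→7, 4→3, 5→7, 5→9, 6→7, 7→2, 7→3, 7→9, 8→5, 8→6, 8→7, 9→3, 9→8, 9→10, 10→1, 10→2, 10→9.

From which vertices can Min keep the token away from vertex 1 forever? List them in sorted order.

3, 4, 5, 6, 7, 8, 9

A0 = {1}
A1: add {2, 10} — 2 (Max) has 2→1; 10 (Max) has 10→1.
A2 = A1; e.g. 3 (Min) can still go to 4. Fixed point.
Max's attractor = {1, 2, 10}; Min avoids the target exactly from the complement.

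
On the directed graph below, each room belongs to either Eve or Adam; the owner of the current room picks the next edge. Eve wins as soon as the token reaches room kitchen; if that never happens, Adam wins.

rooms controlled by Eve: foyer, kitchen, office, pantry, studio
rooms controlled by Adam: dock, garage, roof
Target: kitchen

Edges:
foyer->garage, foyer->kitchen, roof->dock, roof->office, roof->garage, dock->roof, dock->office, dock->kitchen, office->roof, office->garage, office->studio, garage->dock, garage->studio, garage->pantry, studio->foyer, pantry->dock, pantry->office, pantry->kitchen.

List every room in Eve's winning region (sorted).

A0 = {kitchen}
A1: add {foyer, pantry} — foyer (Eve) has foyer→kitchen; pantry (Eve) has pantry→kitchen.
A2: add {studio} — studio (Eve) has studio→foyer.
A3: add {office} — office (Eve) has office→studio.
A4 = A3; e.g. roof (Adam) can still go to dock. Fixed point.
Eve's winning region = {foyer, kitchen, office, pantry, studio}.

foyer, kitchen, office, pantry, studio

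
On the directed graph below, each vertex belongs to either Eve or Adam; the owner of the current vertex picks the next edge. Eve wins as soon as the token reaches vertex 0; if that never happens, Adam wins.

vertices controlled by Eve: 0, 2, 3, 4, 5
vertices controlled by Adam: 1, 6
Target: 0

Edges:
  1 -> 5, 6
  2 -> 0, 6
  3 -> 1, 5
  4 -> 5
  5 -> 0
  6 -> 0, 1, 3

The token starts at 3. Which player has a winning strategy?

Eve

A0 = {0}
A1: add {2, 5} — 2 (Eve) has 2→0; 5 (Eve) has 5→0.
A2: add {3, 4} — 3 (Eve) has 3→5; 4 (Eve) has 4→5.
A3 = A2; e.g. 1 (Adam) can still go to 6. Fixed point.
3 ∈ A2, so Eve can force the target.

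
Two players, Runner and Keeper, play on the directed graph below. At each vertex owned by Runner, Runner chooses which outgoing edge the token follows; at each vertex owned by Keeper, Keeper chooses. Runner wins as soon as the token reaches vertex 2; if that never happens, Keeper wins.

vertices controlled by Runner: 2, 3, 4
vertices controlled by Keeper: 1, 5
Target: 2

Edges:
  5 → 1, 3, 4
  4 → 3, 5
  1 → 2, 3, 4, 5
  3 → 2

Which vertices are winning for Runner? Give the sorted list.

2, 3, 4

A0 = {2}
A1: add {3} — 3 (Runner) has 3→2.
A2: add {4} — 4 (Runner) has 4→3.
A3 = A2; e.g. 1 (Keeper) can still go to 5. Fixed point.
Runner's winning region = {2, 3, 4}.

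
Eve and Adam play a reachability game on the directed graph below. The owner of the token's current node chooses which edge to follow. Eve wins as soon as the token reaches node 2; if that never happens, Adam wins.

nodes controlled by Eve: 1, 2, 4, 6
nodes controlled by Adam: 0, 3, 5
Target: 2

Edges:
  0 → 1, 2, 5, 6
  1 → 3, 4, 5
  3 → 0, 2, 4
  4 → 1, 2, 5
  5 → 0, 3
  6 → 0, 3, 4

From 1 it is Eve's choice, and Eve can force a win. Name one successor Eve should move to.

4

A0 = {2}
A1: add {4} — 4 (Eve) has 4→2.
A2: add {1, 6} — 1 (Eve) has 1→4; 6 (Eve) has 6→4.
A3 = A2; e.g. 0 (Adam) can still go to 5. Fixed point.
From 1, successor 4 is in the attractor (rank 1); the other successors 3, 5 are not.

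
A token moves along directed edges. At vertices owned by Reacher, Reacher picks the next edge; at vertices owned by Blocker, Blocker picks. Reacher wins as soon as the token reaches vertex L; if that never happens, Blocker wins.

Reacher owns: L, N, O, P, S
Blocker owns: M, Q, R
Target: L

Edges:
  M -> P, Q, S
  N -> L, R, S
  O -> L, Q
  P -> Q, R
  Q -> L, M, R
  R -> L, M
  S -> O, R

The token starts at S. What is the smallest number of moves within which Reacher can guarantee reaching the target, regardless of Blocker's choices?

A0 = {L}
A1: add {N, O} — N (Reacher) has N→L; O (Reacher) has O→L.
A2: add {S} — S (Reacher) has S→O.
A3 = A2; e.g. M (Blocker) can still go to P. Fixed point.
S enters the attractor at level 2, so Reacher can force the target in 2 moves from there.

2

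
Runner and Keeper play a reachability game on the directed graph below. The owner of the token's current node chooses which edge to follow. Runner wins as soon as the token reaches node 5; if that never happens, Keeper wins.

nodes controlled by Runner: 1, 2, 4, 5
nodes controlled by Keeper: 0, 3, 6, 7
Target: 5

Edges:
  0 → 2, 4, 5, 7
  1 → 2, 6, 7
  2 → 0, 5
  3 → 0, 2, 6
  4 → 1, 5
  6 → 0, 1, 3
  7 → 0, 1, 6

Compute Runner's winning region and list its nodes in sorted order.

1, 2, 4, 5

A0 = {5}
A1: add {2, 4} — 2 (Runner) has 2→5; 4 (Runner) has 4→5.
A2: add {1} — 1 (Runner) has 1→2.
A3 = A2; e.g. 0 (Keeper) can still go to 7. Fixed point.
Runner's winning region = {1, 2, 4, 5}.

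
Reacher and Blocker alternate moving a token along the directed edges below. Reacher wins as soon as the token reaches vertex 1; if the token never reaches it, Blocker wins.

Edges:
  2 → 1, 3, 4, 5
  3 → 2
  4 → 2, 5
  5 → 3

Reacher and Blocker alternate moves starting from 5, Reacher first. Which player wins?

Reacher

Track states (vertex, player-to-move).
A0 = {(1,Reacher), (1,Blocker)}
A1: add {(2,Reacher)}.
A2: add {(3,Blocker)}.
A3: add {(5,Reacher)}.
(5,Reacher) ∈ A3 ⇒ Reacher forces the target.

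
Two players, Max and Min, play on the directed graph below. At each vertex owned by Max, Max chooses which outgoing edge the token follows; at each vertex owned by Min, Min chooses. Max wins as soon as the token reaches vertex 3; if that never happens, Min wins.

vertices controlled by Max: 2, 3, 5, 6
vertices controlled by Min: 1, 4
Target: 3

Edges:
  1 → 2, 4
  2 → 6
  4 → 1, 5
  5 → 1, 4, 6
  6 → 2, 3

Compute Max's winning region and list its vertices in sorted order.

2, 3, 5, 6

A0 = {3}
A1: add {6} — 6 (Max) has 6→3.
A2: add {2, 5} — 2 (Max) has 2→6; 5 (Max) has 5→6.
A3 = A2; e.g. 1 (Min) can still go to 4. Fixed point.
Max's winning region = {2, 3, 5, 6}.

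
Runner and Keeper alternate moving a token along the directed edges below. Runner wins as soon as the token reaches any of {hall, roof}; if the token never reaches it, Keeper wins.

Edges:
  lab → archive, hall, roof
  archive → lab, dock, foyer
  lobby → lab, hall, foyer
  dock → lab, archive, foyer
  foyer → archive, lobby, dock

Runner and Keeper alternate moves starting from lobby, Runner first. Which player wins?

Runner

Track states (vertex, player-to-move).
A0 = {(hall,Runner), (hall,Keeper), (roof,Runner), (roof,Keeper)}
A1: add {(lab,Runner), (lobby,Runner)}.
(lobby,Runner) ∈ A1 ⇒ Runner forces the target.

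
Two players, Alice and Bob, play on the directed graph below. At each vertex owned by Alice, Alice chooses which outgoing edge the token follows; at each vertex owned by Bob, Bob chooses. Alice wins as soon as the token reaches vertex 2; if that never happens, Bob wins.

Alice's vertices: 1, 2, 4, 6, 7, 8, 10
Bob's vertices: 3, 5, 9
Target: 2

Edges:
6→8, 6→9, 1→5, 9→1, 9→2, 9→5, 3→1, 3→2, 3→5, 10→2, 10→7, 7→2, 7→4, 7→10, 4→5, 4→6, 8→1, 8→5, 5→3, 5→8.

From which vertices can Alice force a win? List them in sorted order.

A0 = {2}
A1: add {7, 10} — 7 (Alice) has 7→2; 10 (Alice) has 10→2.
A2 = A1; e.g. 1 (Alice) has no edge into A1. Fixed point.
Alice's winning region = {2, 7, 10}.

2, 7, 10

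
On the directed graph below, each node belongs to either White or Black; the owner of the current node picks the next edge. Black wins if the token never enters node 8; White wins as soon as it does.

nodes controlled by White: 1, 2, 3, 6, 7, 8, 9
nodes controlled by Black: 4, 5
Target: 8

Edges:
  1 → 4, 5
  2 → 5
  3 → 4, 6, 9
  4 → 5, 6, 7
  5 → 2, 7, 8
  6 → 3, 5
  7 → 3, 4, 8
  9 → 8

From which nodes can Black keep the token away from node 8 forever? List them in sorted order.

A0 = {8}
A1: add {7, 9} — 7 (White) has 7→8; 9 (White) has 9→8.
A2: add {3} — 3 (White) has 3→9.
A3: add {6} — 6 (White) has 6→3.
A4 = A3; e.g. 1 (White) has no edge into A3. Fixed point.
White's attractor = {3, 6, 7, 8, 9}; Black avoids the target exactly from the complement.

1, 2, 4, 5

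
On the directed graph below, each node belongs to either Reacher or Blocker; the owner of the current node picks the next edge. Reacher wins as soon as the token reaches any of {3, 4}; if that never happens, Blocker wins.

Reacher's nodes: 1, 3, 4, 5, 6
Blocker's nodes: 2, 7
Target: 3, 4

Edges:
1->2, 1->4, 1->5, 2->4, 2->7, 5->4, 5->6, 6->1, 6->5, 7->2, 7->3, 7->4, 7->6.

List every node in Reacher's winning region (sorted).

A0 = {3, 4}
A1: add {1, 5} — 1 (Reacher) has 1→4; 5 (Reacher) has 5→4.
A2: add {6} — 6 (Reacher) has 6→1.
A3 = A2; e.g. 2 (Blocker) can still go to 7. Fixed point.
Reacher's winning region = {1, 3, 4, 5, 6}.

1, 3, 4, 5, 6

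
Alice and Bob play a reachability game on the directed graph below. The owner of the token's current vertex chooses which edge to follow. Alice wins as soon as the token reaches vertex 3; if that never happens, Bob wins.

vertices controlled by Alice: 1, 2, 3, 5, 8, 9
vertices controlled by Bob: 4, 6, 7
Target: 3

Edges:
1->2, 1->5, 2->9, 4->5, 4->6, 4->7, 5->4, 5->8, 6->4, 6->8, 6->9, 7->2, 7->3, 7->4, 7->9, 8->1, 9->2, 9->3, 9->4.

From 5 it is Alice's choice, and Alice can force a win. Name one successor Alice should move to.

A0 = {3}
A1: add {9} — 9 (Alice) has 9→3.
A2: add {2} — 2 (Alice) has 2→9.
A3: add {1} — 1 (Alice) has 1→2.
A4: add {8} — 8 (Alice) has 8→1.
A5: add {5} — 5 (Alice) has 5→8.
A6 = A5; e.g. 4 (Bob) can still go to 6. Fixed point.
From 5, successor 8 is in the attractor (rank 4); the other successor 4 is not.

8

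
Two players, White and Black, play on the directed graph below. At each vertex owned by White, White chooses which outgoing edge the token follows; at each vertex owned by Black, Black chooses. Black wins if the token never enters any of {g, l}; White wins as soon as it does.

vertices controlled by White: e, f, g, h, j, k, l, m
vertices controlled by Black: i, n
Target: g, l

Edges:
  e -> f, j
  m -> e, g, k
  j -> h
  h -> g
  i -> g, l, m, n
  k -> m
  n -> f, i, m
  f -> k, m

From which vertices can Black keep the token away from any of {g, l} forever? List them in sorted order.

A0 = {g, l}
A1: add {h, m} — h (White) has h→g; m (White) has m→g.
A2: add {f, j, k} — f (White) has f→m; j (White) has j→h; k (White) has k→m.
A3: add {e} — e (White) has e→f.
A4 = A3; e.g. i (Black) can still go to n. Fixed point.
White's attractor = {e, f, g, h, j, k, l, m}; Black avoids the target exactly from the complement.

i, n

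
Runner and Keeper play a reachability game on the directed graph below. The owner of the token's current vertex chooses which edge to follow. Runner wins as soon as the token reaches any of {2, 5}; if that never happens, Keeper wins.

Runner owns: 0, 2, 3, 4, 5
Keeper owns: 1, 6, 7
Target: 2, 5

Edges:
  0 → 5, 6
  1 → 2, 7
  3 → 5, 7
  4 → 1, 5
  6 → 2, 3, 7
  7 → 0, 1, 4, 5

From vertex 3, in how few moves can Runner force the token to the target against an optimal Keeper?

A0 = {2, 5}
A1: add {0, 3, 4} — 0 (Runner) has 0→5; 3 (Runner) has 3→5; 4 (Runner) has 4→5.
A2 = A1; e.g. 1 (Keeper) can still go to 7. Fixed point.
3 enters the attractor at level 1, so Runner can force the target in 1 move from there.

1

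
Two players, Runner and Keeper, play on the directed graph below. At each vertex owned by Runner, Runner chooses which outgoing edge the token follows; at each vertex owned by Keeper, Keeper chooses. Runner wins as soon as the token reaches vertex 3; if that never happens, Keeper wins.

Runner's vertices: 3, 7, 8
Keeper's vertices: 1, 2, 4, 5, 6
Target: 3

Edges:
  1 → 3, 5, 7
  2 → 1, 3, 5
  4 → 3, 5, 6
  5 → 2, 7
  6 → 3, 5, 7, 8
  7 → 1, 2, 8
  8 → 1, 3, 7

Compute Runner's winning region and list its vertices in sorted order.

A0 = {3}
A1: add {8} — 8 (Runner) has 8→3.
A2: add {7} — 7 (Runner) has 7→8.
A3 = A2; e.g. 1 (Keeper) can still go to 5. Fixed point.
Runner's winning region = {3, 7, 8}.

3, 7, 8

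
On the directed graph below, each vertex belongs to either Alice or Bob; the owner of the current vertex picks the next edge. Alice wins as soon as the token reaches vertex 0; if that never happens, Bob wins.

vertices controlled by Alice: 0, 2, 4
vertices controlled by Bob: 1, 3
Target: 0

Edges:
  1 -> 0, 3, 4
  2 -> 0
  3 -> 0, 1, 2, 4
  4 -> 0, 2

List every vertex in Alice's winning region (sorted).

0, 2, 4

A0 = {0}
A1: add {2, 4} — 2 (Alice) has 2→0; 4 (Alice) has 4→0.
A2 = A1; e.g. 1 (Bob) can still go to 3. Fixed point.
Alice's winning region = {0, 2, 4}.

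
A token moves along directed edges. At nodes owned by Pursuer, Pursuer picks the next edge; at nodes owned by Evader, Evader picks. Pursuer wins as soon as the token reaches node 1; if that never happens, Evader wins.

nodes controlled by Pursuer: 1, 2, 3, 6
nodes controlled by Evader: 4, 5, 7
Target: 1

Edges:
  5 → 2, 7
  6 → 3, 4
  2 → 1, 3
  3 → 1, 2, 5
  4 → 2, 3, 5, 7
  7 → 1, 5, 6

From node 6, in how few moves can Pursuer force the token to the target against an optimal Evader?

A0 = {1}
A1: add {2, 3} — 2 (Pursuer) has 2→1; 3 (Pursuer) has 3→1.
A2: add {6} — 6 (Pursuer) has 6→3.
A3 = A2; e.g. 4 (Evader) can still go to 5. Fixed point.
6 enters the attractor at level 2, so Pursuer can force the target in 2 moves from there.

2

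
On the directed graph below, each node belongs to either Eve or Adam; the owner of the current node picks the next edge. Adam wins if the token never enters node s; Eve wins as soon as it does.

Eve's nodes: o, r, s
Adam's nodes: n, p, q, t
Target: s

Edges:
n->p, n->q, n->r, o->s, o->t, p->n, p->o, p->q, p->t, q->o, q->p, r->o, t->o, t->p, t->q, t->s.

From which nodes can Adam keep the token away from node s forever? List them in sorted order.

A0 = {s}
A1: add {o} — o (Eve) has o→s.
A2: add {r} — r (Eve) has r→o.
A3 = A2; e.g. n (Adam) can still go to p. Fixed point.
Eve's attractor = {o, r, s}; Adam avoids the target exactly from the complement.

n, p, q, t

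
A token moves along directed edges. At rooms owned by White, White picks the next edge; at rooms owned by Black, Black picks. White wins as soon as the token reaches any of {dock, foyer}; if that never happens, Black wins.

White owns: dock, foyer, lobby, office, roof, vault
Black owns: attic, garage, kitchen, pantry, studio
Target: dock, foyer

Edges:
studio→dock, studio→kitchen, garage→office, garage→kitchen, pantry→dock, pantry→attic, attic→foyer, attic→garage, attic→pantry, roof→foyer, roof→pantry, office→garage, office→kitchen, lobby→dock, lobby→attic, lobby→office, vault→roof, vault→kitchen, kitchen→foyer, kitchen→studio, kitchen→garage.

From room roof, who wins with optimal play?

White

A0 = {dock, foyer}
A1: add {lobby, roof} — roof (White) has roof→foyer; lobby (White) has lobby→dock.
roof ∈ A1, so White can force the target.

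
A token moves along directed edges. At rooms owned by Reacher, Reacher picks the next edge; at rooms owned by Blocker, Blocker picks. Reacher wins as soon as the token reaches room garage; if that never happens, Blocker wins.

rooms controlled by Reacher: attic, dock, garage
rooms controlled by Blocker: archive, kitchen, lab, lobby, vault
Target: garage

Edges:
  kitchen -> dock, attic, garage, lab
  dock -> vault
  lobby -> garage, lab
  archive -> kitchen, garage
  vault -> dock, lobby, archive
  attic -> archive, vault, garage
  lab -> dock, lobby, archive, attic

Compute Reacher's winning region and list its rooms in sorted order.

A0 = {garage}
A1: add {attic} — attic (Reacher) has attic→garage.
A2 = A1; e.g. kitchen (Blocker) can still go to dock. Fixed point.
Reacher's winning region = {attic, garage}.

attic, garage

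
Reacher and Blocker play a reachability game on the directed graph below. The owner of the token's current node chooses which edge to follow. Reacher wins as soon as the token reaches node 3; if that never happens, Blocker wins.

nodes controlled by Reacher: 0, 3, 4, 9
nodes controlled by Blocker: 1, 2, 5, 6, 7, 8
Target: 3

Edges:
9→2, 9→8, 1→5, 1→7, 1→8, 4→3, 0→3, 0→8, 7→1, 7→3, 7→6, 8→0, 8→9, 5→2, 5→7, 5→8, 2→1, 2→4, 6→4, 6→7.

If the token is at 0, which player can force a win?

Reacher

A0 = {3}
A1: add {0, 4} — 0 (Reacher) has 0→3; 4 (Reacher) has 4→3.
A2 = A1; e.g. 1 (Blocker) can still go to 5. Fixed point.
0 ∈ A1, so Reacher can force the target.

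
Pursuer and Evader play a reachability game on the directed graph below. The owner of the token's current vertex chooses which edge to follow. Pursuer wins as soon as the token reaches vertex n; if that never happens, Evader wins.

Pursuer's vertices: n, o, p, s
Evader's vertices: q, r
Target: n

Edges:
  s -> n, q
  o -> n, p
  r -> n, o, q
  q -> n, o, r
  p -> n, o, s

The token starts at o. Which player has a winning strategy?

A0 = {n}
A1: add {o, p, s} — o (Pursuer) has o→n; p (Pursuer) has p→n; s (Pursuer) has s→n.
A2 = A1; e.g. q (Evader) can still go to r. Fixed point.
o ∈ A1, so Pursuer can force the target.

Pursuer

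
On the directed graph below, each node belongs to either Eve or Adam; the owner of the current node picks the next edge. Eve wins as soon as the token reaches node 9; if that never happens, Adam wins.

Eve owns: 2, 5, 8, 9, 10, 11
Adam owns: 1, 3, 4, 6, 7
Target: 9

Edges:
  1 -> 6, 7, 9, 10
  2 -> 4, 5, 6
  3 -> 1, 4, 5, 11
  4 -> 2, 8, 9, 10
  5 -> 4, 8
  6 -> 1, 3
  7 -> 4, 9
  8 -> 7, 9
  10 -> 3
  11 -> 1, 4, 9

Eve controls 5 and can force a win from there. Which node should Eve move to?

A0 = {9}
A1: add {8, 11} — 8 (Eve) has 8→9; 11 (Eve) has 11→9.
A2: add {5} — 5 (Eve) has 5→8.
A3: add {2} — 2 (Eve) has 2→5.
A4 = A3; e.g. 1 (Adam) can still go to 6. Fixed point.
From 5, successor 8 is in the attractor (rank 1); the other successor 4 is not.

8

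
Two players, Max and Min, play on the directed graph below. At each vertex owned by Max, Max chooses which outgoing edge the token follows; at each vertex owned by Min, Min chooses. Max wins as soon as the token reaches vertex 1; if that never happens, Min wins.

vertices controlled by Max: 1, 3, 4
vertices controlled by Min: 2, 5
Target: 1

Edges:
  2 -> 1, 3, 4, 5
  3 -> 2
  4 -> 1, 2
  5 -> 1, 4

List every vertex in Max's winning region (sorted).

1, 4, 5

A0 = {1}
A1: add {4} — 4 (Max) has 4→1.
A2: add {5} — 5 (Min): all of {1, 4} already in.
A3 = A2; e.g. 2 (Min) can still go to 3. Fixed point.
Max's winning region = {1, 4, 5}.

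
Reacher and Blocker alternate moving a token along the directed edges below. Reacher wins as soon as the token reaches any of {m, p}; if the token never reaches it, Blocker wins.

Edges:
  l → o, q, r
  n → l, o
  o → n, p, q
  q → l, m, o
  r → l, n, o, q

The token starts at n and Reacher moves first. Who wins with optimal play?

Track states (vertex, player-to-move).
A0 = {(m,Reacher), (m,Blocker), (p,Reacher), (p,Blocker)}
A1: add {(o,Reacher), (q,Reacher)}.
A2 = A1; e.g. (l,Reacher) stays out. (n,Reacher) never enters ⇒ Blocker avoids the target.

Blocker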